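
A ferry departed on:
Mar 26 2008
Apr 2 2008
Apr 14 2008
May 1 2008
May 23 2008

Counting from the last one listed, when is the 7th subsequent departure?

The spacing grows by 5 each time: 7, 12, 17, 22 days.
Next gap: 27 days. May 23 2008 + 27 days = Jun 19 2008.
Next gap: 32 days. Jun 19 2008 + 32 days = Jul 21 2008.
Next gap: 37 days. Jul 21 2008 + 37 days = Aug 27 2008.
Next gap: 42 days. Aug 27 2008 + 42 days = Oct 8 2008.
Next gap: 47 days. Oct 8 2008 + 47 days = Nov 24 2008.
Next gap: 52 days. Nov 24 2008 + 52 days = Jan 15 2009.
Next gap: 57 days. Jan 15 2009 + 57 days = Mar 13 2009.

Mar 13 2009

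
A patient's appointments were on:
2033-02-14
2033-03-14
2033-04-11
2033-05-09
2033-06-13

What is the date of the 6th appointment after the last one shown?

2033-12-12

All dates are Mondays, 28, 28, 28, 35 days apart.
Specifically, the 2nd Monday of each month.
July 2033 — 2nd Monday is 2033-07-11.
2nd Monday of August 2033: 2033-08-08.
September 2033 — 2nd Monday is 2033-09-12.
October 2033 — 2nd Monday is 2033-10-10.
2nd Monday of November 2033: 2033-11-14.
2nd Monday of December 2033: 2033-12-12.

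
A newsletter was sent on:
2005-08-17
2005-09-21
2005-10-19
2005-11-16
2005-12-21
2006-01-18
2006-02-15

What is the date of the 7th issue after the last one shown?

2006-09-20

All dates are Wednesdays, 35, 28, 28, 35, 28, 28 days apart.
Specifically, the 3rd Wednesday of each month.
March 2006 — 3rd Wednesday is 2006-03-15.
April 2006 — 3rd Wednesday is 2006-04-19.
May 2006 — 3rd Wednesday is 2006-05-17.
3rd Wednesday of June 2006: 2006-06-21.
July 2006 — 3rd Wednesday is 2006-07-19.
August 2006 — 3rd Wednesday is 2006-08-16.
September 2006 — 3rd Wednesday is 2006-09-20.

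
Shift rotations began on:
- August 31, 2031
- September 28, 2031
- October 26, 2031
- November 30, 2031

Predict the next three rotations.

December 28, 2031; January 25, 2032; February 29, 2032

These are Sundays with 28, 28, 35-day gaps.
Each is the final Sunday of its month — August 31, 2031 is past the 28th, so '4th Sunday' doesn't fit.
Last Sunday of December 2031: December 28, 2031.
Last Sunday of January 2032: January 25, 2032.
Last Sunday of February 2032: February 29, 2032.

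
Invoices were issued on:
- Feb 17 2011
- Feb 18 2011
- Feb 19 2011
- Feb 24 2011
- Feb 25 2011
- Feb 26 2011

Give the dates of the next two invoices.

Every event lands on a Thursday or Friday or Saturday (gaps cycle 1, 1, 5, 1, 1).
So the schedule is: every Thursday, Friday and Saturday.
The following Thursday is Mar 3 2011.
The following Friday is Mar 4 2011.

Mar 3 2011, Mar 4 2011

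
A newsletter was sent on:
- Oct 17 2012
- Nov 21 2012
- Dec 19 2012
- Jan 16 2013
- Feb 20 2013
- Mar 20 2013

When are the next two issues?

Apr 17 2013, May 15 2013

These are Wednesdays at 28- or 35-day spacing (35, 28, 28, 35, 28).
The pattern: 3rd Wednesday of the month.
April 2013 — 3rd Wednesday is Apr 17 2013.
3rd Wednesday of May 2013: May 15 2013.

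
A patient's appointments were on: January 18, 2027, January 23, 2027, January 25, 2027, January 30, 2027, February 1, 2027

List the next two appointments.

Every event lands on a Monday or Saturday (gaps cycle 5, 2, 5, 2).
So the schedule is: every Monday and Saturday.
Next Saturday: February 6, 2027.
Next Monday: February 8, 2027.

February 6, 2027; February 8, 2027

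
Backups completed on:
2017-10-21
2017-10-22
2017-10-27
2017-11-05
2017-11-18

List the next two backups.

Gaps: 1, 5, 9, 13 days — each gap is 4 larger than the previous one.
Next gap: 17 days. 2017-11-18 + 17 days = 2017-12-05.
Next gap: 21 days. 2017-12-05 + 21 days = 2017-12-26.

2017-12-05, 2017-12-26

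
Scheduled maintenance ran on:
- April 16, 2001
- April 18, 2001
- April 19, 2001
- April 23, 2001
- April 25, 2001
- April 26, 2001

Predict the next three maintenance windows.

April 30, 2001; May 2, 2001; May 3, 2001

The gap pattern 2, 1, 4, 2, 1 repeats every 3 events.
These are the Mondays, Wednesdays and Thursdays of each week.
Next Monday: April 30, 2001.
Next Wednesday: May 2, 2001.
The following Thursday is May 3, 2001.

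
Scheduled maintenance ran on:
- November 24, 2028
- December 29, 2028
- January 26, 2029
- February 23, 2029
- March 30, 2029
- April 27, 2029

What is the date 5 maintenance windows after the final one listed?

September 28, 2029

Every date is a Friday; gaps 35, 28, 28, 35, 28 days.
Each is the last Friday of its month (at least one falls on the 29th or later, ruling out '4th Friday').
May 2029 ends with Friday May 25, 2029.
June 2029 ends with Friday June 29, 2029.
July 2029 ends with Friday July 27, 2029.
Last Friday of August 2029: August 31, 2029.
Last Friday of September 2029: September 28, 2029.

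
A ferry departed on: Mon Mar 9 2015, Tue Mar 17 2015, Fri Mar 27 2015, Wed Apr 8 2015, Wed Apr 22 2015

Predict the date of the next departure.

Gaps: 8, 10, 12, 14 days — each gap is 2 larger than the previous one.
Next gap: 16 days. Wed Apr 22 2015 + 16 days = Fri May 8 2015.

Fri May 8 2015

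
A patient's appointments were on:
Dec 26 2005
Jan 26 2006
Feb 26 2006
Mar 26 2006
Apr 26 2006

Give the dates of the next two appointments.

Each date is the 26th; the gaps (31, 31, 28, 31) track the month lengths.
The rule is the 26th of each month.
Next: May 2006 → May 26 2006.
Next: June 2006 → Jun 26 2006.

May 26 2006, Jun 26 2006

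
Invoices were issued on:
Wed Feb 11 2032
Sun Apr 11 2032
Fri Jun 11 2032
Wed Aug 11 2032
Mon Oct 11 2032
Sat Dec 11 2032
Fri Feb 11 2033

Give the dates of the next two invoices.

Mon Apr 11 2033, Sat Jun 11 2033

Gaps: 60, 61, 61, 61, 61, 62 days — not constant. Every event is on the 11th of the month.
Pattern: the 11th of every 2 months.
Next: April 2033 → Mon Apr 11 2033.
June 2033: Sat Jun 11 2033.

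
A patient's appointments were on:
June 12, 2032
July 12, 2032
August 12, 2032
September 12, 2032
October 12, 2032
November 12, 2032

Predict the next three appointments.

Each date is the 12th; the gaps (30, 31, 31, 30, 31) track the month lengths.
The rule is the 12th of each month.
Next: December 2032 → December 12, 2032.
January 2033: January 12, 2033.
February 2033: February 12, 2033.

December 12, 2032; January 12, 2033; February 12, 2033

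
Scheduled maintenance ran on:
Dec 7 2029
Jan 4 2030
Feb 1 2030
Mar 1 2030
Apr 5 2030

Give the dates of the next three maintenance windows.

May 3 2030, Jun 7 2030, Jul 5 2030

Gaps: 28, 28, 28, 35 days — a mix of 28 and 35. Every date is a Friday.
Each is the 1st Friday of its month.
May 2030 — 1st Friday is May 3 2030.
June 2030 — 1st Friday is Jun 7 2030.
July 2030 — 1st Friday is Jul 5 2030.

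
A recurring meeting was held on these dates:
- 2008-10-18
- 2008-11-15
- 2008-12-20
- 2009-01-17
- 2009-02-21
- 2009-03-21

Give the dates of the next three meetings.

These are Saturdays at 28- or 35-day spacing (28, 35, 28, 35, 28).
The pattern: 3rd Saturday of the month.
April 2009 — 3rd Saturday is 2009-04-18.
May 2009 — 3rd Saturday is 2009-05-16.
June 2009 — 3rd Saturday is 2009-06-20.

2009-04-18, 2009-05-16, 2009-06-20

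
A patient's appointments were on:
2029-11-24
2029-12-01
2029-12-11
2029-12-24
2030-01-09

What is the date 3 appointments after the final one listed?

Intervals are 7, 10, 13, 16 days — an arithmetic progression with common difference 3.
Next gap: 19 days. 2030-01-09 + 19 days = 2030-01-28.
Next gap: 22 days. 2030-01-28 + 22 days = 2030-02-19.
Next gap: 25 days. 2030-02-19 + 25 days = 2030-03-16.

2030-03-16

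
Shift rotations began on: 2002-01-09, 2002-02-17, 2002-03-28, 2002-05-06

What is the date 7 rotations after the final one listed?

Every event comes 39 days after the last (39, 39, 39).
2002-05-06 + 39 days = 2002-06-14.
2002-06-14 + 39 days = 2002-07-23.
2002-07-23 + 39 days = 2002-08-31.
2002-08-31 + 39 days = 2002-10-09.
2002-10-09 + 39 days = 2002-11-17.
2002-11-17 + 39 days = 2002-12-26.
2002-12-26 + 39 days = 2003-02-03.

2003-02-03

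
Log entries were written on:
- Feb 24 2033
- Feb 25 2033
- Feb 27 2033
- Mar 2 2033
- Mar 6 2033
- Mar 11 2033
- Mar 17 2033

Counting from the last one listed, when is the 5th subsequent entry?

May 1 2033

Gaps: 1, 2, 3, 4, 5, 6 days — each gap is 1 larger than the previous one.
Next gap: 7 days. Mar 17 2033 + 7 days = Mar 24 2033.
Next gap: 8 days. Mar 24 2033 + 8 days = Apr 1 2033.
Next gap: 9 days. Apr 1 2033 + 9 days = Apr 10 2033.
Next gap: 10 days. Apr 10 2033 + 10 days = Apr 20 2033.
Next gap: 11 days. Apr 20 2033 + 11 days = May 1 2033.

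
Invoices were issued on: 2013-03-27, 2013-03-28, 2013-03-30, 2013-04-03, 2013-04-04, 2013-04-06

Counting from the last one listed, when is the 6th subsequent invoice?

The gap pattern 1, 2, 4, 1, 2 repeats every 3 events.
These are the Wednesdays, Thursdays and Saturdays of each week.
Next Wednesday: 2013-04-10.
The following Thursday is 2013-04-11.
Next Saturday: 2013-04-13.
The following Wednesday is 2013-04-17.
The following Thursday is 2013-04-18.
The following Saturday is 2013-04-20.

2013-04-20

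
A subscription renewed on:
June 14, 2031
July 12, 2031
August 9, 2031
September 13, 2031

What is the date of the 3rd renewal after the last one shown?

December 13, 2031

All dates are Saturdays, 28, 28, 35 days apart.
Specifically, the 2nd Saturday of each month.
2nd Saturday of October 2031: October 11, 2031.
November 2031 — 2nd Saturday is November 8, 2031.
2nd Saturday of December 2031: December 13, 2031.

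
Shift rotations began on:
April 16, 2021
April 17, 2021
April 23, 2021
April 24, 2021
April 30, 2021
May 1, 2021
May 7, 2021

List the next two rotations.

Every event lands on a Friday or Saturday (gaps cycle 1, 6, 1, 6, 1, 6).
So the schedule is: every Friday and Saturday.
The following Saturday is May 8, 2021.
The following Friday is May 14, 2021.

May 8, 2021; May 14, 2021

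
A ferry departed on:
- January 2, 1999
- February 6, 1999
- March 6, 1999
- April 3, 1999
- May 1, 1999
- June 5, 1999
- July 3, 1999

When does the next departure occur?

August 7, 1999

Gaps: 35, 28, 28, 28, 35, 28 days — a mix of 28 and 35. Every date is a Saturday.
Each is the 1st Saturday of its month.
August 1999 — 1st Saturday is August 7, 1999.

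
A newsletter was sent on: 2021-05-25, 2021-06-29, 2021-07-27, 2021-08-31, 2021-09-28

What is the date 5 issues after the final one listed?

2022-02-22

These are Tuesdays with 35, 28, 35, 28-day gaps.
Each is the final Tuesday of its month — 2021-06-29 is past the 28th, so '4th Tuesday' doesn't fit.
October 2021 ends with Tuesday 2021-10-26.
Last Tuesday of November 2021: 2021-11-30.
Last Tuesday of December 2021: 2021-12-28.
January 2022 ends with Tuesday 2022-01-25.
Last Tuesday of February 2022: 2022-02-22.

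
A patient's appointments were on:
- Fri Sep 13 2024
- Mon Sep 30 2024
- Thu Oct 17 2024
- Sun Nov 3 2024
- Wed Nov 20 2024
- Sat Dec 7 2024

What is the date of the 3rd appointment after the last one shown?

Mon Jan 27 2025

Every event comes 17 days after the last (17, 17, 17, 17, 17).
Sat Dec 7 2024 + 17 days = Tue Dec 24 2024.
Tue Dec 24 2024 + 17 days = Fri Jan 10 2025.
Fri Jan 10 2025 + 17 days = Mon Jan 27 2025.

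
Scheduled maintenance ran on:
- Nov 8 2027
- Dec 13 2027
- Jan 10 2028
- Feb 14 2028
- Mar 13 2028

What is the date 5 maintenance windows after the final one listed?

Aug 14 2028

These are Mondays at 28- or 35-day spacing (35, 28, 35, 28).
The pattern: 2nd Monday of the month.
2nd Monday of April 2028: Apr 10 2028.
May 2028 — 2nd Monday is May 8 2028.
2nd Monday of June 2028: Jun 12 2028.
July 2028 — 2nd Monday is Jul 10 2028.
2nd Monday of August 2028: Aug 14 2028.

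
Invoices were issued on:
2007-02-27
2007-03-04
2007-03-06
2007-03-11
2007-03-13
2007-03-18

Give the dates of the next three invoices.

Every event lands on a Tuesday or Sunday (gaps cycle 5, 2, 5, 2, 5).
So the schedule is: every Tuesday and Sunday.
Next Tuesday: 2007-03-20.
The following Sunday is 2007-03-25.
The following Tuesday is 2007-03-27.

2007-03-20, 2007-03-25, 2007-03-27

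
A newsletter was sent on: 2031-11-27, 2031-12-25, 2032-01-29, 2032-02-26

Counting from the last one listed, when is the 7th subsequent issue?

These are Thursdays with 28, 35, 28-day gaps.
Each is the final Thursday of its month — 2032-01-29 is past the 28th, so '4th Thursday' doesn't fit.
March 2032 ends with Thursday 2032-03-25.
Last Thursday of April 2032: 2032-04-29.
May 2032 ends with Thursday 2032-05-27.
Last Thursday of June 2032: 2032-06-24.
July 2032 ends with Thursday 2032-07-29.
Last Thursday of August 2032: 2032-08-26.
Last Thursday of September 2032: 2032-09-30.

2032-09-30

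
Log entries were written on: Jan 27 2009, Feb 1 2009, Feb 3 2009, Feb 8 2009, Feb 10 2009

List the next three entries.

Gaps: 5, 2, 5, 2 days — not constant, but cyclic with period 2.
The events fall on every Tuesday and Sunday.
The following Sunday is Feb 15 2009.
The following Tuesday is Feb 17 2009.
The following Sunday is Feb 22 2009.

Feb 15 2009, Feb 17 2009, Feb 22 2009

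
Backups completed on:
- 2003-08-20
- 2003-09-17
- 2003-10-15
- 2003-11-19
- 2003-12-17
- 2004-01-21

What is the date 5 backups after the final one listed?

2004-06-16

These are Wednesdays at 28- or 35-day spacing (28, 28, 35, 28, 35).
The pattern: 3rd Wednesday of the month.
3rd Wednesday of February 2004: 2004-02-18.
March 2004 — 3rd Wednesday is 2004-03-17.
3rd Wednesday of April 2004: 2004-04-21.
3rd Wednesday of May 2004: 2004-05-19.
June 2004 — 3rd Wednesday is 2004-06-16.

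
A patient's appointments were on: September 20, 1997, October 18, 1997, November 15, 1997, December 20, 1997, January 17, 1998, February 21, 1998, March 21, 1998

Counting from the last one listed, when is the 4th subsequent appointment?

July 18, 1998

All dates are Saturdays, 28, 28, 35, 28, 35, 28 days apart.
Specifically, the 3rd Saturday of each month.
3rd Saturday of April 1998: April 18, 1998.
May 1998 — 3rd Saturday is May 16, 1998.
June 1998 — 3rd Saturday is June 20, 1998.
July 1998 — 3rd Saturday is July 18, 1998.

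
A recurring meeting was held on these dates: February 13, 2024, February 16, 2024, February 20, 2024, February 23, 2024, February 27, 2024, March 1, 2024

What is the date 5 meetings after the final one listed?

The gap pattern 3, 4, 3, 4, 3 repeats every 2 events.
These are the Tuesdays and Fridays of each week.
Next Tuesday: March 5, 2024.
Next Friday: March 8, 2024.
Next Tuesday: March 12, 2024.
Next Friday: March 15, 2024.
Next Tuesday: March 19, 2024.

March 19, 2024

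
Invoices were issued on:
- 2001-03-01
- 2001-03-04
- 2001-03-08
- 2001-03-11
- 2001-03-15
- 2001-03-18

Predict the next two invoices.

2001-03-22, 2001-03-25

Gaps: 3, 4, 3, 4, 3 days — not constant, but cyclic with period 2.
The events fall on every Thursday and Sunday.
Next Thursday: 2001-03-22.
The following Sunday is 2001-03-25.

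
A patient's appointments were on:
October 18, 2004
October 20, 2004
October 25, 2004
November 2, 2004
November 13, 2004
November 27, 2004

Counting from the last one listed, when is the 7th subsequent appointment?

May 28, 2005

Gaps: 2, 5, 8, 11, 14 days — each gap is 3 larger than the previous one.
Next gap: 17 days. November 27, 2004 + 17 days = December 14, 2004.
Next gap: 20 days. December 14, 2004 + 20 days = January 3, 2005.
Next gap: 23 days. January 3, 2005 + 23 days = January 26, 2005.
Next gap: 26 days. January 26, 2005 + 26 days = February 21, 2005.
Next gap: 29 days. February 21, 2005 + 29 days = March 22, 2005.
Next gap: 32 days. March 22, 2005 + 32 days = April 23, 2005.
Next gap: 35 days. April 23, 2005 + 35 days = May 28, 2005.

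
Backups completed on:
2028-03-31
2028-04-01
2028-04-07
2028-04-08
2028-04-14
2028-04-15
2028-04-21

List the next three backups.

2028-04-22, 2028-04-28, 2028-04-29

Gaps: 1, 6, 1, 6, 1, 6 days — not constant, but cyclic with period 2.
The events fall on every Friday and Saturday.
Next Saturday: 2028-04-22.
The following Friday is 2028-04-28.
The following Saturday is 2028-04-29.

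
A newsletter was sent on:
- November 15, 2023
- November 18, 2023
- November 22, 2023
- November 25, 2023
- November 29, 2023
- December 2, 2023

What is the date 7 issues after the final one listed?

The gap pattern 3, 4, 3, 4, 3 repeats every 2 events.
These are the Wednesdays and Saturdays of each week.
The following Wednesday is December 6, 2023.
Next Saturday: December 9, 2023.
The following Wednesday is December 13, 2023.
The following Saturday is December 16, 2023.
The following Wednesday is December 20, 2023.
Next Saturday: December 23, 2023.
The following Wednesday is December 27, 2023.

December 27, 2023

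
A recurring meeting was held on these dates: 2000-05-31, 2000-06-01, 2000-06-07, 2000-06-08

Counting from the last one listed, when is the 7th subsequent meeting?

2000-07-05

Every event lands on a Wednesday or Thursday (gaps cycle 1, 6, 1).
So the schedule is: every Wednesday and Thursday.
Next Wednesday: 2000-06-14.
The following Thursday is 2000-06-15.
Next Wednesday: 2000-06-21.
Next Thursday: 2000-06-22.
The following Wednesday is 2000-06-28.
Next Thursday: 2000-06-29.
The following Wednesday is 2000-07-05.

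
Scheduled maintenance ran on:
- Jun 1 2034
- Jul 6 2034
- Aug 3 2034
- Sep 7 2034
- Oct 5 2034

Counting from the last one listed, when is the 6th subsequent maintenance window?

Apr 5 2035

These are Thursdays at 28- or 35-day spacing (35, 28, 35, 28).
The pattern: 1st Thursday of the month.
November 2034 — 1st Thursday is Nov 2 2034.
1st Thursday of December 2034: Dec 7 2034.
1st Thursday of January 2035: Jan 4 2035.
1st Thursday of February 2035: Feb 1 2035.
1st Thursday of March 2035: Mar 1 2035.
April 2035 — 1st Thursday is Apr 5 2035.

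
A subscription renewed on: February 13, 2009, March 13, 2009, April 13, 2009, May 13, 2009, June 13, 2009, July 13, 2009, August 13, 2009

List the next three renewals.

The day-of-month is always 13 (28, 31, 30, 31, 30, 31 days between events).
So this recurs on the 13th of each month.
September 2009: September 13, 2009.
October 2009: October 13, 2009.
Next: November 2009 → November 13, 2009.

September 13, 2009; October 13, 2009; November 13, 2009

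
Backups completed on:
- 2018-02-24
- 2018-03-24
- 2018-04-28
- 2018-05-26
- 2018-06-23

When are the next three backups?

Gaps: 28, 35, 28, 28 days — a mix of 28 and 35. Every date is a Saturday.
Each is the 4th Saturday of its month.
July 2018 — 4th Saturday is 2018-07-28.
August 2018 — 4th Saturday is 2018-08-25.
September 2018 — 4th Saturday is 2018-09-22.

2018-07-28, 2018-08-25, 2018-09-22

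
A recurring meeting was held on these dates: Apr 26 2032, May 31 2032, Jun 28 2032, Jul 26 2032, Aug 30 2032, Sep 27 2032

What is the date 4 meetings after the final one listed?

Jan 31 2033

Every date is a Monday; gaps 35, 28, 28, 35, 28 days.
Each is the last Monday of its month (at least one falls on the 29th or later, ruling out '4th Monday').
Last Monday of October 2032: Oct 25 2032.
Last Monday of November 2032: Nov 29 2032.
December 2032 ends with Monday Dec 27 2032.
Last Monday of January 2033: Jan 31 2033.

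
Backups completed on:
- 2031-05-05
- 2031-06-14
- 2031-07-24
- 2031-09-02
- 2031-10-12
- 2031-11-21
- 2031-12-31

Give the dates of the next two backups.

2032-02-09, 2032-03-20

Gaps between consecutive events: 40, 40, 40, 40, 40, 40 days — a constant 40-day interval.
2031-12-31 + 40 days = 2032-02-09.
2032-02-09 + 40 days = 2032-03-20.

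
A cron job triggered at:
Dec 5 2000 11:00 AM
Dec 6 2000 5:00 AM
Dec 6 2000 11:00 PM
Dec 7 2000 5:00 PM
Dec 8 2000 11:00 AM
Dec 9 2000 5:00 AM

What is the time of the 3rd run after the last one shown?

The interval is a steady 18 hours (18, 18, 18, 18, 18).
Dec 9 2000 5:00 AM + 18 h = Dec 9 2000 11:00 PM.
Dec 9 2000 11:00 PM + 18 h = Dec 10 2000 5:00 PM.
Dec 10 2000 5:00 PM + 18 h = Dec 11 2000 11:00 AM.

Dec 11 2000 11:00 AM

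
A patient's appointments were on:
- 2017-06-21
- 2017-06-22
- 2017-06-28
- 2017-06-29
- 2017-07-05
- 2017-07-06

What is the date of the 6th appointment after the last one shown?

2017-07-27

The gap pattern 1, 6, 1, 6, 1 repeats every 2 events.
These are the Wednesdays and Thursdays of each week.
Next Wednesday: 2017-07-12.
The following Thursday is 2017-07-13.
The following Wednesday is 2017-07-19.
The following Thursday is 2017-07-20.
Next Wednesday: 2017-07-26.
Next Thursday: 2017-07-27.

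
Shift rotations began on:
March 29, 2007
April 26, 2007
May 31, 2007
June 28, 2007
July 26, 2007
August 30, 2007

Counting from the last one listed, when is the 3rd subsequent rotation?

November 29, 2007

All Thursdays; the gaps (28, 35, 28, 28, 35) vary with month length.
This is the last Thursday of each month.
September 2007 ends with Thursday September 27, 2007.
Last Thursday of October 2007: October 25, 2007.
Last Thursday of November 2007: November 29, 2007.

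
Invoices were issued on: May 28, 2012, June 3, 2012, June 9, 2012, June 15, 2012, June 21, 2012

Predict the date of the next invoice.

The spacing is 6, 6, 6, 6 days — always 6 days.
June 21, 2012 + 6 days = June 27, 2012.

June 27, 2012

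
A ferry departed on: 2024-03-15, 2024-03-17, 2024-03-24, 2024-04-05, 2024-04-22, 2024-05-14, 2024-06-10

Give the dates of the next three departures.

Gaps: 2, 7, 12, 17, 22, 27 days — each gap is 5 larger than the previous one.
Next gap: 32 days. 2024-06-10 + 32 days = 2024-07-12.
Next gap: 37 days. 2024-07-12 + 37 days = 2024-08-18.
Next gap: 42 days. 2024-08-18 + 42 days = 2024-09-29.

2024-07-12, 2024-08-18, 2024-09-29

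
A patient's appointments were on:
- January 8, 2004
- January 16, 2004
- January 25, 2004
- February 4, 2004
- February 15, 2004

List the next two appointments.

February 27, 2004; March 11, 2004

Gaps: 8, 9, 10, 11 days — each gap is 1 larger than the previous one.
Next gap: 12 days. February 15, 2004 + 12 days = February 27, 2004.
Next gap: 13 days. February 27, 2004 + 13 days = March 11, 2004.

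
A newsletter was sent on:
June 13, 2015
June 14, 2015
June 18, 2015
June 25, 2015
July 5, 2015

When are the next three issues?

Gaps: 1, 4, 7, 10 days — each gap is 3 larger than the previous one.
Next gap: 13 days. July 5, 2015 + 13 days = July 18, 2015.
Next gap: 16 days. July 18, 2015 + 16 days = August 3, 2015.
Next gap: 19 days. August 3, 2015 + 19 days = August 22, 2015.

July 18, 2015; August 3, 2015; August 22, 2015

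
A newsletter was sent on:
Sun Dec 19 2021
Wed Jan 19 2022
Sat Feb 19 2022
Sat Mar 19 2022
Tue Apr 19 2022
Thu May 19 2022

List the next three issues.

Gaps: 31, 31, 28, 31, 30 days — not constant. Every event is on the 19th of the month.
Pattern: the 19th of each month.
Next: June 2022 → Sun Jun 19 2022.
Next: July 2022 → Tue Jul 19 2022.
August 2022: Fri Aug 19 2022.

Sun Jun 19 2022, Tue Jul 19 2022, Fri Aug 19 2022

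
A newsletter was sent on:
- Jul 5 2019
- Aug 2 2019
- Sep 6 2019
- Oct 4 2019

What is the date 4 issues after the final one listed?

Gaps: 28, 35, 28 days — a mix of 28 and 35. Every date is a Friday.
Each is the 1st Friday of its month.
November 2019 — 1st Friday is Nov 1 2019.
1st Friday of December 2019: Dec 6 2019.
January 2020 — 1st Friday is Jan 3 2020.
1st Friday of February 2020: Feb 7 2020.

Feb 7 2020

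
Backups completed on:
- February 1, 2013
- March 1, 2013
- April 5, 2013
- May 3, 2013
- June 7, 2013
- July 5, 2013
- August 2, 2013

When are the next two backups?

Gaps: 28, 35, 28, 35, 28, 28 days — a mix of 28 and 35. Every date is a Friday.
Each is the 1st Friday of its month.
September 2013 — 1st Friday is September 6, 2013.
October 2013 — 1st Friday is October 4, 2013.

September 6, 2013; October 4, 2013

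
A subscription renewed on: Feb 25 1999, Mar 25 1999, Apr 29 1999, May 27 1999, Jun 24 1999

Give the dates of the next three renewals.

Jul 29 1999, Aug 26 1999, Sep 30 1999

All Thursdays; the gaps (28, 35, 28, 28) vary with month length.
This is the last Thursday of each month.
Last Thursday of July 1999: Jul 29 1999.
Last Thursday of August 1999: Aug 26 1999.
Last Thursday of September 1999: Sep 30 1999.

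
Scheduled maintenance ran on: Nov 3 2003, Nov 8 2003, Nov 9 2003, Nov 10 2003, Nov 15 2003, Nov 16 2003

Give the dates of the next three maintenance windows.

Gaps: 5, 1, 1, 5, 1 days — not constant, but cyclic with period 3.
The events fall on every Monday, Saturday and Sunday.
The following Monday is Nov 17 2003.
Next Saturday: Nov 22 2003.
Next Sunday: Nov 23 2003.

Nov 17 2003, Nov 22 2003, Nov 23 2003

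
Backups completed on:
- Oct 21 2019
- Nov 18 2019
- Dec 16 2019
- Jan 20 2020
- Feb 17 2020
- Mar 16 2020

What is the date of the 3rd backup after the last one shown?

Jun 15 2020

All dates are Mondays, 28, 28, 35, 28, 28 days apart.
Specifically, the 3rd Monday of each month.
April 2020 — 3rd Monday is Apr 20 2020.
May 2020 — 3rd Monday is May 18 2020.
June 2020 — 3rd Monday is Jun 15 2020.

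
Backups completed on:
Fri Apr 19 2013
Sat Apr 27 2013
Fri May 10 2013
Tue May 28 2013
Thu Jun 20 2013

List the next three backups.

Intervals are 8, 13, 18, 23 days — an arithmetic progression with common difference 5.
Next gap: 28 days. Thu Jun 20 2013 + 28 days = Thu Jul 18 2013.
Next gap: 33 days. Thu Jul 18 2013 + 33 days = Tue Aug 20 2013.
Next gap: 38 days. Tue Aug 20 2013 + 38 days = Fri Sep 27 2013.

Thu Jul 18 2013, Tue Aug 20 2013, Fri Sep 27 2013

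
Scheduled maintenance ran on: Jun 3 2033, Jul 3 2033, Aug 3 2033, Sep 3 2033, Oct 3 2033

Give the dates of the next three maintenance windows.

Nov 3 2033, Dec 3 2033, Jan 3 2034

Gaps: 30, 31, 31, 30 days — not constant. Every event is on the 3rd of the month.
Pattern: the 3rd of each month.
Next: November 2033 → Nov 3 2033.
Next: December 2033 → Dec 3 2033.
Next: January 2034 → Jan 3 2034.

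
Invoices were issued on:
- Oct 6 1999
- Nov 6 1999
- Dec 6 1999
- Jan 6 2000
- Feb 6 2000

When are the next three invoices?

Gaps: 31, 30, 31, 31 days — not constant. Every event is on the 6th of the month.
Pattern: the 6th of each month.
March 2000: Mar 6 2000.
Next: April 2000 → Apr 6 2000.
Next: May 2000 → May 6 2000.

Mar 6 2000, Apr 6 2000, May 6 2000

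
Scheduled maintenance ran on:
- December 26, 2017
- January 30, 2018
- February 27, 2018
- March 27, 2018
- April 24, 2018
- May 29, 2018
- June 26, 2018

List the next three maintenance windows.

July 31, 2018; August 28, 2018; September 25, 2018

These are Tuesdays with 35, 28, 28, 28, 35, 28-day gaps.
Each is the final Tuesday of its month — January 30, 2018 is past the 28th, so '4th Tuesday' doesn't fit.
Last Tuesday of July 2018: July 31, 2018.
Last Tuesday of August 2018: August 28, 2018.
September 2018 ends with Tuesday September 25, 2018.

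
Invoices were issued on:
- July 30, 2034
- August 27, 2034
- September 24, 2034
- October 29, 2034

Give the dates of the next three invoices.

November 26, 2034; December 31, 2034; January 28, 2035

These are Sundays with 28, 28, 35-day gaps.
Each is the final Sunday of its month — July 30, 2034 is past the 28th, so '4th Sunday' doesn't fit.
Last Sunday of November 2034: November 26, 2034.
Last Sunday of December 2034: December 31, 2034.
Last Sunday of January 2035: January 28, 2035.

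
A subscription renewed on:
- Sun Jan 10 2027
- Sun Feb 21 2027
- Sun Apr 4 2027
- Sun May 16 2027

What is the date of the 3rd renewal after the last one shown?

Sun Sep 19 2027

The spacing is 42, 42, 42 days — always 42 days.
Sun May 16 2027 + 42 days = Sun Jun 27 2027.
Sun Jun 27 2027 + 42 days = Sun Aug 8 2027.
Sun Aug 8 2027 + 42 days = Sun Sep 19 2027.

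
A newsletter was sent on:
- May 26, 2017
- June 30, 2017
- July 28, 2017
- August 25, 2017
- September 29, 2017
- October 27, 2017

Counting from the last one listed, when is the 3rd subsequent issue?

January 26, 2018

Every date is a Friday; gaps 35, 28, 28, 35, 28 days.
Each is the last Friday of its month (at least one falls on the 29th or later, ruling out '4th Friday').
November 2017 ends with Friday November 24, 2017.
December 2017 ends with Friday December 29, 2017.
Last Friday of January 2018: January 26, 2018.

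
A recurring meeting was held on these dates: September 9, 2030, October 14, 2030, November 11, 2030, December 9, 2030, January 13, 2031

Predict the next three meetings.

All dates are Mondays, 35, 28, 28, 35 days apart.
Specifically, the 2nd Monday of each month.
2nd Monday of February 2031: February 10, 2031.
2nd Monday of March 2031: March 10, 2031.
April 2031 — 2nd Monday is April 14, 2031.

February 10, 2031; March 10, 2031; April 14, 2031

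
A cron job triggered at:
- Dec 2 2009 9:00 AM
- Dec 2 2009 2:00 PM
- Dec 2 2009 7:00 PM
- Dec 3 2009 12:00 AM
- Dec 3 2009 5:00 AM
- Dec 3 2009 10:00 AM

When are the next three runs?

Dec 3 2009 3:00 PM, Dec 3 2009 8:00 PM, Dec 4 2009 1:00 AM

The interval is a steady 5 hours (5, 5, 5, 5, 5).
Dec 3 2009 10:00 AM + 5 h = Dec 3 2009 3:00 PM.
Dec 3 2009 3:00 PM + 5 h = Dec 3 2009 8:00 PM.
Dec 3 2009 8:00 PM + 5 h = Dec 4 2009 1:00 AM.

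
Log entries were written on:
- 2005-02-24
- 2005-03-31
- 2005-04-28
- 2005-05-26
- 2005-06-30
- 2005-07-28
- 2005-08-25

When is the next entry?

Every date is a Thursday; gaps 35, 28, 28, 35, 28, 28 days.
Each is the last Thursday of its month (at least one falls on the 29th or later, ruling out '4th Thursday').
Last Thursday of September 2005: 2005-09-29.

2005-09-29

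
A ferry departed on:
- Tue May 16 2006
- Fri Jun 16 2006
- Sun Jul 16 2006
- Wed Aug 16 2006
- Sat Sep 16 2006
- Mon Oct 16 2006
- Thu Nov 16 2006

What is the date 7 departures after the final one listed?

Gaps: 31, 30, 31, 31, 30, 31 days — not constant. Every event is on the 16th of the month.
Pattern: the 16th of each month.
December 2006: Sat Dec 16 2006.
January 2007: Tue Jan 16 2007.
February 2007: Fri Feb 16 2007.
Next: March 2007 → Fri Mar 16 2007.
April 2007: Mon Apr 16 2007.
May 2007: Wed May 16 2007.
June 2007: Sat Jun 16 2007.

Sat Jun 16 2007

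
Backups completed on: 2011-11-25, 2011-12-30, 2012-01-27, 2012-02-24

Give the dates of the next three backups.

2012-03-30, 2012-04-27, 2012-05-25

These are Fridays with 35, 28, 28-day gaps.
Each is the final Friday of its month — 2011-12-30 is past the 28th, so '4th Friday' doesn't fit.
March 2012 ends with Friday 2012-03-30.
April 2012 ends with Friday 2012-04-27.
Last Friday of May 2012: 2012-05-25.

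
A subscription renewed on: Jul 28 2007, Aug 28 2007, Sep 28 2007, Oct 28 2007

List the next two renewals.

Nov 28 2007, Dec 28 2007

The day-of-month is always 28 (31, 31, 30 days between events).
So this recurs on the 28th of each month.
November 2007: Nov 28 2007.
December 2007: Dec 28 2007.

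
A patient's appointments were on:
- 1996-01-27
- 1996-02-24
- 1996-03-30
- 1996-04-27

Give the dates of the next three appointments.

All Saturdays; the gaps (28, 35, 28) vary with month length.
This is the last Saturday of each month.
Last Saturday of May 1996: 1996-05-25.
June 1996 ends with Saturday 1996-06-29.
Last Saturday of July 1996: 1996-07-27.

1996-05-25, 1996-06-29, 1996-07-27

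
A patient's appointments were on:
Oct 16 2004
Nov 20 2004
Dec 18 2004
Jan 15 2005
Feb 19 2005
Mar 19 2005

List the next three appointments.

All dates are Saturdays, 35, 28, 28, 35, 28 days apart.
Specifically, the 3rd Saturday of each month.
April 2005 — 3rd Saturday is Apr 16 2005.
3rd Saturday of May 2005: May 21 2005.
3rd Saturday of June 2005: Jun 18 2005.

Apr 16 2005, May 21 2005, Jun 18 2005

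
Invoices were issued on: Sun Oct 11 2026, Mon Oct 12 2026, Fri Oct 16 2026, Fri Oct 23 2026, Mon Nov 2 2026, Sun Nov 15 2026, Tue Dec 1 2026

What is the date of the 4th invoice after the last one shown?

Fri Mar 5 2027

Intervals are 1, 4, 7, 10, 13, 16 days — an arithmetic progression with common difference 3.
Next gap: 19 days. Tue Dec 1 2026 + 19 days = Sun Dec 20 2026.
Next gap: 22 days. Sun Dec 20 2026 + 22 days = Mon Jan 11 2027.
Next gap: 25 days. Mon Jan 11 2027 + 25 days = Fri Feb 5 2027.
Next gap: 28 days. Fri Feb 5 2027 + 28 days = Fri Mar 5 2027.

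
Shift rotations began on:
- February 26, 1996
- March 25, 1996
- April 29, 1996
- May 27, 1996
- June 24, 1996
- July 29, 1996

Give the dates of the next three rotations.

These are Mondays with 28, 35, 28, 28, 35-day gaps.
Each is the final Monday of its month — April 29, 1996 is past the 28th, so '4th Monday' doesn't fit.
Last Monday of August 1996: August 26, 1996.
September 1996 ends with Monday September 30, 1996.
October 1996 ends with Monday October 28, 1996.

August 26, 1996; September 30, 1996; October 28, 1996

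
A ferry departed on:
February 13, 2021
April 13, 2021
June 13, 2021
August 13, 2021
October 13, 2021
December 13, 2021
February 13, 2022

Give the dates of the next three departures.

The day-of-month is always 13 (59, 61, 61, 61, 61, 62 days between events).
So this recurs on the 13th of every 2 months.
April 2022: April 13, 2022.
Next: June 2022 → June 13, 2022.
Next: August 2022 → August 13, 2022.

April 13, 2022; June 13, 2022; August 13, 2022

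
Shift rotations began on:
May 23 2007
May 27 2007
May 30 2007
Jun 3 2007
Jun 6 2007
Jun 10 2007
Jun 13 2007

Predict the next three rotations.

Jun 17 2007, Jun 20 2007, Jun 24 2007

Every event lands on a Wednesday or Sunday (gaps cycle 4, 3, 4, 3, 4, 3).
So the schedule is: every Wednesday and Sunday.
Next Sunday: Jun 17 2007.
Next Wednesday: Jun 20 2007.
The following Sunday is Jun 24 2007.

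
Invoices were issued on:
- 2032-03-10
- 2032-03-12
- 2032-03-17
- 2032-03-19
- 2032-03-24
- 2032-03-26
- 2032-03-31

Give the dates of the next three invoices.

2032-04-02, 2032-04-07, 2032-04-09

Gaps: 2, 5, 2, 5, 2, 5 days — not constant, but cyclic with period 2.
The events fall on every Wednesday and Friday.
Next Friday: 2032-04-02.
The following Wednesday is 2032-04-07.
Next Friday: 2032-04-09.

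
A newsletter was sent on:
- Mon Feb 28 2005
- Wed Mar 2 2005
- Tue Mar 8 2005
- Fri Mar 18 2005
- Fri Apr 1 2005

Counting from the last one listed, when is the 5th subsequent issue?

The spacing grows by 4 each time: 2, 6, 10, 14 days.
Next gap: 18 days. Fri Apr 1 2005 + 18 days = Tue Apr 19 2005.
Next gap: 22 days. Tue Apr 19 2005 + 22 days = Wed May 11 2005.
Next gap: 26 days. Wed May 11 2005 + 26 days = Mon Jun 6 2005.
Next gap: 30 days. Mon Jun 6 2005 + 30 days = Wed Jul 6 2005.
Next gap: 34 days. Wed Jul 6 2005 + 34 days = Tue Aug 9 2005.

Tue Aug 9 2005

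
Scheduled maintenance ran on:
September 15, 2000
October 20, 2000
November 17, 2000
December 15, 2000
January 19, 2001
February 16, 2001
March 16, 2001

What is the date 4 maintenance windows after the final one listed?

July 20, 2001

All dates are Fridays, 35, 28, 28, 35, 28, 28 days apart.
Specifically, the 3rd Friday of each month.
April 2001 — 3rd Friday is April 20, 2001.
May 2001 — 3rd Friday is May 18, 2001.
June 2001 — 3rd Friday is June 15, 2001.
July 2001 — 3rd Friday is July 20, 2001.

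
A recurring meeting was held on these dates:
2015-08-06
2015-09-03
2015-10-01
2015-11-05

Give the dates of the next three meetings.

All dates are Thursdays, 28, 28, 35 days apart.
Specifically, the 1st Thursday of each month.
December 2015 — 1st Thursday is 2015-12-03.
1st Thursday of January 2016: 2016-01-07.
1st Thursday of February 2016: 2016-02-04.

2015-12-03, 2016-01-07, 2016-02-04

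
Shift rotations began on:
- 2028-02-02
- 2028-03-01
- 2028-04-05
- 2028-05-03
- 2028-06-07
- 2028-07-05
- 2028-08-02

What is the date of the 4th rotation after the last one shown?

These are Wednesdays at 28- or 35-day spacing (28, 35, 28, 35, 28, 28).
The pattern: 1st Wednesday of the month.
1st Wednesday of September 2028: 2028-09-06.
1st Wednesday of October 2028: 2028-10-04.
November 2028 — 1st Wednesday is 2028-11-01.
1st Wednesday of December 2028: 2028-12-06.

2028-12-06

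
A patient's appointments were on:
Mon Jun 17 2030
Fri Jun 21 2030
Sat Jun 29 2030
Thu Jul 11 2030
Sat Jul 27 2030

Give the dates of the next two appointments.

The spacing grows by 4 each time: 4, 8, 12, 16 days.
Next gap: 20 days. Sat Jul 27 2030 + 20 days = Fri Aug 16 2030.
Next gap: 24 days. Fri Aug 16 2030 + 24 days = Mon Sep 9 2030.

Fri Aug 16 2030, Mon Sep 9 2030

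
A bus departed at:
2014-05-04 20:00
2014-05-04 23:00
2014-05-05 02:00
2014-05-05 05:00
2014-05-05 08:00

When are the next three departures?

2014-05-05 11:00, 2014-05-05 14:00, 2014-05-05 17:00

Spacing: 3, 3, 3, 3 h — constant 3 h.
2014-05-05 08:00 + 3 h = 2014-05-05 11:00.
2014-05-05 11:00 + 3 h = 2014-05-05 14:00.
2014-05-05 14:00 + 3 h = 2014-05-05 17:00.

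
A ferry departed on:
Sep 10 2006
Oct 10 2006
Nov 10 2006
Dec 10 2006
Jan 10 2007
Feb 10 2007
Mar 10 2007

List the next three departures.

Apr 10 2007, May 10 2007, Jun 10 2007

The day-of-month is always 10 (30, 31, 30, 31, 31, 28 days between events).
So this recurs on the 10th of each month.
April 2007: Apr 10 2007.
May 2007: May 10 2007.
Next: June 2007 → Jun 10 2007.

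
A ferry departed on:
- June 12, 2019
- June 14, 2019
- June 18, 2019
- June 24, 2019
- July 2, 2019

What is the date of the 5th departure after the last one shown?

Gaps: 2, 4, 6, 8 days — each gap is 2 larger than the previous one.
Next gap: 10 days. July 2, 2019 + 10 days = July 12, 2019.
Next gap: 12 days. July 12, 2019 + 12 days = July 24, 2019.
Next gap: 14 days. July 24, 2019 + 14 days = August 7, 2019.
Next gap: 16 days. August 7, 2019 + 16 days = August 23, 2019.
Next gap: 18 days. August 23, 2019 + 18 days = September 10, 2019.

September 10, 2019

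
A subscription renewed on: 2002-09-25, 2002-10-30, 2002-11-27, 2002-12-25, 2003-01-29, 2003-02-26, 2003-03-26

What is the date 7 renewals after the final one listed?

Every date is a Wednesday; gaps 35, 28, 28, 35, 28, 28 days.
Each is the last Wednesday of its month (at least one falls on the 29th or later, ruling out '4th Wednesday').
Last Wednesday of April 2003: 2003-04-30.
Last Wednesday of May 2003: 2003-05-28.
Last Wednesday of June 2003: 2003-06-25.
Last Wednesday of July 2003: 2003-07-30.
Last Wednesday of August 2003: 2003-08-27.
September 2003 ends with Wednesday 2003-09-24.
October 2003 ends with Wednesday 2003-10-29.

2003-10-29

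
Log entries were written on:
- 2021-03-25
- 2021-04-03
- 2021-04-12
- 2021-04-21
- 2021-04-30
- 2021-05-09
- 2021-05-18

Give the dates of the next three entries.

2021-05-27, 2021-06-05, 2021-06-14

Every event comes 9 days after the last (9, 9, 9, 9, 9, 9).
2021-05-18 + 9 days = 2021-05-27.
2021-05-27 + 9 days = 2021-06-05.
2021-06-05 + 9 days = 2021-06-14.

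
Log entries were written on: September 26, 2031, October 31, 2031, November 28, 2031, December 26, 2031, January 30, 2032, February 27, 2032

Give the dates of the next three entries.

March 26, 2032; April 30, 2032; May 28, 2032

All Fridays; the gaps (35, 28, 28, 35, 28) vary with month length.
This is the last Friday of each month.
March 2032 ends with Friday March 26, 2032.
April 2032 ends with Friday April 30, 2032.
May 2032 ends with Friday May 28, 2032.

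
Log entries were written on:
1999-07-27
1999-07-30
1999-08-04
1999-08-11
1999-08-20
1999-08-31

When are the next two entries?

1999-09-13, 1999-09-28

Intervals are 3, 5, 7, 9, 11 days — an arithmetic progression with common difference 2.
Next gap: 13 days. 1999-08-31 + 13 days = 1999-09-13.
Next gap: 15 days. 1999-09-13 + 15 days = 1999-09-28.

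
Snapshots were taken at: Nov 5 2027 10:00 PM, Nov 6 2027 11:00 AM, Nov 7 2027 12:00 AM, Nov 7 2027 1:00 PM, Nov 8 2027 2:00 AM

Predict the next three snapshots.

Gaps: 13, 13, 13, 13 hours — each event is 13 hours after the previous one.
Nov 8 2027 2:00 AM + 13 h = Nov 8 2027 3:00 PM.
Nov 8 2027 3:00 PM + 13 h = Nov 9 2027 4:00 AM.
Nov 9 2027 4:00 AM + 13 h = Nov 9 2027 5:00 PM.

Nov 8 2027 3:00 PM, Nov 9 2027 4:00 AM, Nov 9 2027 5:00 PM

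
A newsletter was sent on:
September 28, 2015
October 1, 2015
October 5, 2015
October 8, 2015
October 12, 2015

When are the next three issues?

October 15, 2015; October 19, 2015; October 22, 2015

The gap pattern 3, 4, 3, 4 repeats every 2 events.
These are the Mondays and Thursdays of each week.
The following Thursday is October 15, 2015.
The following Monday is October 19, 2015.
Next Thursday: October 22, 2015.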